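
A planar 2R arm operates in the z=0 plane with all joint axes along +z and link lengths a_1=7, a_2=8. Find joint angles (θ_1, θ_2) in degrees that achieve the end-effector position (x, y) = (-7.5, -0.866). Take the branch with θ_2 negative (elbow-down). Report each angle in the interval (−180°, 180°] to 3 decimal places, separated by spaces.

-106.827 -120.000

cos θ_2 = (57.0000−7²−8²)/(2·7·8) = -0.5000; θ_2 = -120.0000° (elbow-down)
β = atan2(-0.8660,-7.5000) = -173.4134°; ψ = atan2(-6.9282,3.0000) = -66.5868°
θ_1 = β − ψ = -106.8266°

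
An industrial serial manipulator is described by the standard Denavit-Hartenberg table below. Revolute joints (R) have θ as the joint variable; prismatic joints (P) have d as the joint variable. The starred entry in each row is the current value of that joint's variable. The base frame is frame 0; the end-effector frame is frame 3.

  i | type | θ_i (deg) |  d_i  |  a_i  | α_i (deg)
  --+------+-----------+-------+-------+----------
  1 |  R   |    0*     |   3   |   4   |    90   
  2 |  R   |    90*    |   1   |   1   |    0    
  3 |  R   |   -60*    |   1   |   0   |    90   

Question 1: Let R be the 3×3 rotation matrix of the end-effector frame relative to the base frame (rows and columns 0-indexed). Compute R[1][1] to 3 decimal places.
End-effector y-axis (col 1 of R) = (-0.0000,-1.0000,0.0000)
R[1][1] = -1.0000

-1.000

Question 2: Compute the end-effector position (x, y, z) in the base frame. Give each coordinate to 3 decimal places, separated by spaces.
4.000 -2.000 4.000

after link 1: o_1 = (4.0000, 0.0000, 3.0000)
after link 2: o_2 = (4.0000, -1.0000, 4.0000)
after link 3: o_3 = (4.0000, -2.0000, 4.0000)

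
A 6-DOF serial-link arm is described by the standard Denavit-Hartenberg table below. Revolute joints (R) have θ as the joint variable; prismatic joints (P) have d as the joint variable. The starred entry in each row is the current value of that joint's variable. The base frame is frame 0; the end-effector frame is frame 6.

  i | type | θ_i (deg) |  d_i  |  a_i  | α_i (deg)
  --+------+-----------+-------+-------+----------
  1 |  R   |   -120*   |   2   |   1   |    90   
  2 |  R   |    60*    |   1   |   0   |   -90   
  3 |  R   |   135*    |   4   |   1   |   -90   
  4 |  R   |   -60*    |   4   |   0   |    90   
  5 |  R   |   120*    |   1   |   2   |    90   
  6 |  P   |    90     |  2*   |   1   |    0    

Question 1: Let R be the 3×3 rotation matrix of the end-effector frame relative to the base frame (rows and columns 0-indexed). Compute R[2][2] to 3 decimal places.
End-effector z-axis (col 2 of R) = (0.4487,0.8719,-0.1964)
R[2][2] = -0.1964

-0.196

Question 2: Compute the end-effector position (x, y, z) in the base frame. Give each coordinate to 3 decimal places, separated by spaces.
after link 1: o_1 = (-0.5000, -0.8660, 2.0000)
after link 2: o_2 = (-1.3660, -0.3660, 2.0000)
after link 3: o_3 = (1.1552, 2.5866, 3.3876)
after link 4: o_4 = (-0.5872, 5.2256, 0.9381)
after link 5: o_5 = (-2.5782, 6.1585, 0.5310)
after link 6: o_6 = (-2.1477, 8.3182, 0.9186)

-2.148 8.318 0.919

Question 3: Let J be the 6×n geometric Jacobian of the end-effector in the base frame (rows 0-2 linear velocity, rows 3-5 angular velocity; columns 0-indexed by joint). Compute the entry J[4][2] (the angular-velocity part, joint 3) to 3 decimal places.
0.750

axis z_2 = (0.4330,0.7500,0.5000); lever o_n−o_2 = (-0.7817,8.6842,-1.0814)
cross product → J_v[:, 2] = (-5.1532,0.0774,4.3467)
J_ω[:, 2] = z_2
entry J[4][2] = 0.7500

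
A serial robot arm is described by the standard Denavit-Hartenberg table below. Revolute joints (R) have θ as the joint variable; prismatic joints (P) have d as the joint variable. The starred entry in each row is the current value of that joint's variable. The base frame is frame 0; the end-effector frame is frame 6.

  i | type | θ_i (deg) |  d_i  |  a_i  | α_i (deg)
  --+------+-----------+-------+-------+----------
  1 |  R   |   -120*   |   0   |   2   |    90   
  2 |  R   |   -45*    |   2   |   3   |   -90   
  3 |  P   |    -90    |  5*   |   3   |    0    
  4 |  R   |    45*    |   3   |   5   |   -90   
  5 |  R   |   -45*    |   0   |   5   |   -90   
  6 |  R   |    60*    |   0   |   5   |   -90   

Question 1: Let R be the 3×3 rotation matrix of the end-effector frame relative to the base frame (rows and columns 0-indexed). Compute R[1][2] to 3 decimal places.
End-effector z-axis (col 2 of R) = (0.5634,0.8169,0.1232)
R[1][2] = 0.8169

0.817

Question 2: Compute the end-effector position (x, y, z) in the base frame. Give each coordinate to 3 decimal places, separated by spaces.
after link 1: o_1 = (-1.0000, -1.7321, 0.0000)
after link 2: o_2 = (-3.7927, -2.5692, -2.1213)
after link 3: o_3 = (-8.1586, -4.1310, 1.4142)
after link 4: o_4 = (-13.5311, -6.3654, 1.0355)
after link 5: o_5 = (-17.8300, -8.8114, 1.7678)
after link 6: o_6 = (-21.5486, -6.6285, 4.2989)

-21.549 -6.629 4.299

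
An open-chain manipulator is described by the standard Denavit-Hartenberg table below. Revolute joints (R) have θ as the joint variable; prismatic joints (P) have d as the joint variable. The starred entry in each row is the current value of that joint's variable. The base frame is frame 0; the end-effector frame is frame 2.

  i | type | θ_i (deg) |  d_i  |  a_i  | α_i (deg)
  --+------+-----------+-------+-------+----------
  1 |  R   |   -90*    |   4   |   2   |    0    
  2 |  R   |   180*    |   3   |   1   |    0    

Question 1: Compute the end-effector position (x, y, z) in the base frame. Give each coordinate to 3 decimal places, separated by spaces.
0.000 -1.000 7.000

after link 1: o_1 = (0.0000, -2.0000, 4.0000)
after link 2: o_2 = (0.0000, -1.0000, 7.0000)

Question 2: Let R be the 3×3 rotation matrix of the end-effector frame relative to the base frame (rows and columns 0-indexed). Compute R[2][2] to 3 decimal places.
End-effector z-axis (col 2 of R) = (0.0000,0.0000,1.0000)
R[2][2] = 1.0000

1.000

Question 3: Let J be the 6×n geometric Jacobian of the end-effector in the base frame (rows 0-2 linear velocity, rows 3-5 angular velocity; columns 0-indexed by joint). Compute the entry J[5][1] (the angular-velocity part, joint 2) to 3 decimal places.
axis z_1 = (0.0000,0.0000,1.0000); lever o_n−o_1 = (0.0000,1.0000,3.0000)
cross product → J_v[:, 1] = (-1.0000,0.0000,0.0000)
J_ω[:, 1] = z_1
entry J[5][1] = 1.0000

1.000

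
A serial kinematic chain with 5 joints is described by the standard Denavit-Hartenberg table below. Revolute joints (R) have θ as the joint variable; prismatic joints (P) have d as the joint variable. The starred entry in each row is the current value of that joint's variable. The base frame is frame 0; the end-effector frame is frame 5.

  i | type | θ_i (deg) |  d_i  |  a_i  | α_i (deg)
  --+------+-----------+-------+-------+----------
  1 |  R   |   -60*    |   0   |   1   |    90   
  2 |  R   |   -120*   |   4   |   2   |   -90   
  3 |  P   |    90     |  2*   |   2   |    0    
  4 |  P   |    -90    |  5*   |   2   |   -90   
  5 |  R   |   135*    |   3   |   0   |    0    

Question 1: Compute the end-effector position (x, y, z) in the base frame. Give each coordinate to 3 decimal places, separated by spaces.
3.397 -3.884 -6.964

after link 1: o_1 = (0.5000, -0.8660, 0.0000)
after link 2: o_2 = (-3.4641, -2.0000, -1.7321)
after link 3: o_3 = (-0.8660, -2.5000, -2.7321)
after link 4: o_4 = (0.7990, -5.3840, -6.9641)
after link 5: o_5 = (3.3971, -3.8840, -6.9641)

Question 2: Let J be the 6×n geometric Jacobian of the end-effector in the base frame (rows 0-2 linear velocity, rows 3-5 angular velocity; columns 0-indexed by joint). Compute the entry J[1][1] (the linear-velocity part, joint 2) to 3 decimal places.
axis z_1 = (-0.8660,-0.5000,0.0000); lever o_n−o_1 = (2.8971,-3.0179,-6.9641)
cross product → J_v[:, 1] = (3.4821,-6.0311,4.0622)
J_ω[:, 1] = z_1
entry J[1][1] = -6.0311

-6.031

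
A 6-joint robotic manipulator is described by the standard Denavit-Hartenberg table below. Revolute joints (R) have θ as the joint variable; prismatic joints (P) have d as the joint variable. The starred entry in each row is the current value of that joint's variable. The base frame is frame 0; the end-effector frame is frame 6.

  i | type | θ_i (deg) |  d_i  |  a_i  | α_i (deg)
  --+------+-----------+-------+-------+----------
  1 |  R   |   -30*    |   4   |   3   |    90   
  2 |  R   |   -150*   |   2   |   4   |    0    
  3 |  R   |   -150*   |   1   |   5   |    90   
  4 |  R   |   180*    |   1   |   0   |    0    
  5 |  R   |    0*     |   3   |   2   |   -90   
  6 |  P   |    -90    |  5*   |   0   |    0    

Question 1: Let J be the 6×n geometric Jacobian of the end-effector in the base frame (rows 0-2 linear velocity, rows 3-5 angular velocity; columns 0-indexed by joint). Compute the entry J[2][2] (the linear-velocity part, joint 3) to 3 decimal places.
4.964

axis z_2 = (-0.5000,-0.8660,0.0000); lever o_n−o_2 = (6.2990,0.9821,0.5981)
cross product → J_v[:, 2] = (-0.5179,0.2990,4.9641)
J_ω[:, 2] = z_2
entry J[2][2] = 4.9641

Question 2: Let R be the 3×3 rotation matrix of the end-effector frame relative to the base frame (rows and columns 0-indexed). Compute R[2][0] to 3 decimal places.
-0.500

End-effector x-axis (col 0 of R) = (0.7500,-0.4330,-0.5000)
R[2][0] = -0.5000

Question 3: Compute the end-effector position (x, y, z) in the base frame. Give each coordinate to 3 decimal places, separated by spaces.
4.897 -0.518 2.598

after link 1: o_1 = (2.5981, -1.5000, 4.0000)
after link 2: o_2 = (-1.4019, -1.5000, 2.0000)
after link 3: o_3 = (0.2631, -3.6160, 6.3301)
after link 4: o_4 = (1.0131, -4.0490, 5.8301)
after link 5: o_5 = (2.3971, -4.8481, 2.5981)
after link 6: o_6 = (4.8971, -0.5179, 2.5981)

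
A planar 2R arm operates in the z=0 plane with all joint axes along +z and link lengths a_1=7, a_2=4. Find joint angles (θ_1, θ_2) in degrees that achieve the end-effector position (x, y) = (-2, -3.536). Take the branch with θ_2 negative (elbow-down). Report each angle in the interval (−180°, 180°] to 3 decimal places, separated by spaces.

cos θ_2 = (16.5033−7²−4²)/(2·7·4) = -0.8660; θ_2 = -149.9985° (elbow-down)
β = atan2(-3.5360,-2.0000) = -119.4930°; ψ = atan2(-2.0001,3.5359) = -29.4944°
θ_1 = β − ψ = -89.9986°

-89.999 -149.999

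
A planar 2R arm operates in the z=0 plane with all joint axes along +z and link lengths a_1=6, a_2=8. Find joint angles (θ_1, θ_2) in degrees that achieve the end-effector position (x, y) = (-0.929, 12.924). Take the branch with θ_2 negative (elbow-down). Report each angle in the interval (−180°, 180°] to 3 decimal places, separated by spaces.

cos θ_2 = (167.8928−6²−8²)/(2·6·8) = 0.7072; θ_2 = -44.9911° (elbow-down)
β = atan2(12.9240,-0.9290) = 94.1115°; ψ = atan2(-5.6560,11.6577) = -25.8812°
θ_1 = β − ψ = 119.9927°

119.993 -44.991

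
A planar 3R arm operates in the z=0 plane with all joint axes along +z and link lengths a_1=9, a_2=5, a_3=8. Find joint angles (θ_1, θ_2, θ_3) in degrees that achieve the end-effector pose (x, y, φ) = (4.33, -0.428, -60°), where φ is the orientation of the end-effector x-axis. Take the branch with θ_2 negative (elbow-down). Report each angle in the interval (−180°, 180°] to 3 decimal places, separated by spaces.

119.997 -134.999 -44.998

wrist centre = target − a_3·(cos φ, sin φ) = (0.3300, 6.5002)
cos θ_2 = (42.3615−9²−5²)/(2·9·5) = -0.7071; θ_2 = -134.9990° (elbow-down)
β = atan2(6.5002,0.3300) = 87.0937°; ψ = atan2(-3.5356,5.4645) = -32.9032°
θ_1 = β − ψ = 119.9969°
θ_3 = φ − θ_1 − θ_2 = -44.9980° (wrapped to (-180°,180°])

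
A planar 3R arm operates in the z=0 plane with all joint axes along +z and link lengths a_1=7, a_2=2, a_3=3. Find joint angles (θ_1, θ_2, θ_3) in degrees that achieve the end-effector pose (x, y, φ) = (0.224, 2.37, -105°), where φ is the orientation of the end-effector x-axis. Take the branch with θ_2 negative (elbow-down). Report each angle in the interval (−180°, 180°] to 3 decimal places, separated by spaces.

wrist centre = target − a_3·(cos φ, sin φ) = (1.0005, 5.2678)
cos θ_2 = (28.7504−7²−2²)/(2·7·2) = -0.8661; θ_2 = -150.0037° (elbow-down)
β = atan2(5.2678,1.0005) = 79.2464°; ψ = atan2(-0.9999,5.2679) = -10.7474°
θ_1 = β − ψ = 89.9938°
θ_3 = φ − θ_1 − θ_2 = -44.9902° (wrapped to (-180°,180°])

89.994 -150.004 -44.990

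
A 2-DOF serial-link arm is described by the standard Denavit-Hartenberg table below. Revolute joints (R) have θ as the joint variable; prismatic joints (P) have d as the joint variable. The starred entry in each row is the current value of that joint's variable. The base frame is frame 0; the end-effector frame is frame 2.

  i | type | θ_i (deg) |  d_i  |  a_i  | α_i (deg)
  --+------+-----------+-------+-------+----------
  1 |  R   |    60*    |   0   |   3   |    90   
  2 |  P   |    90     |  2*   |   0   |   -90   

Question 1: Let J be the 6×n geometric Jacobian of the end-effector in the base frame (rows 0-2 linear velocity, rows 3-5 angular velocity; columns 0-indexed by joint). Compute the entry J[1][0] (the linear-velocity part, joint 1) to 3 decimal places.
axis z_0 = ẑ; lever o_n−o_0 = (3.2321,1.5981,0.0000)
cross product → J_v[:, 0] = (-1.5981,3.2321,0.0000)
J_ω[:, 0] = z_0
entry J[1][0] = 3.2321

3.232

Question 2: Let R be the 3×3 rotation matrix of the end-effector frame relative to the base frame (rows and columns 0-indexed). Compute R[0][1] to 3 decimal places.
End-effector y-axis (col 1 of R) = (-0.8660,0.5000,-0.0000)
R[0][1] = -0.8660

-0.866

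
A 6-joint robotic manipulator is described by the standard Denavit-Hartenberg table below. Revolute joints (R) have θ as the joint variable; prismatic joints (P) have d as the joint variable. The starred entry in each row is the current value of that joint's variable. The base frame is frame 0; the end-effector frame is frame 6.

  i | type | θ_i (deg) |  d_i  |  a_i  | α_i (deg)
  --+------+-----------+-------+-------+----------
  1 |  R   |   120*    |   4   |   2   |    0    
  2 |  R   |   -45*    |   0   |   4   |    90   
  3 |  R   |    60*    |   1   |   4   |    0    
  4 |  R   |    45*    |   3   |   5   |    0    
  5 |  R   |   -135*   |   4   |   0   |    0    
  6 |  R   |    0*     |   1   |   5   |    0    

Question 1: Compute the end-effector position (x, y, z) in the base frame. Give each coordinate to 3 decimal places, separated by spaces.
10.032 8.131 9.794

after link 1: o_1 = (-1.0000, 1.7321, 4.0000)
after link 2: o_2 = (0.0353, 5.5958, 4.0000)
after link 3: o_3 = (1.5188, 7.2688, 7.4641)
after link 4: o_4 = (4.0817, 5.2423, 12.2937)
after link 5: o_5 = (7.9454, 4.2071, 12.2937)
after link 6: o_6 = (10.0320, 8.1308, 9.7937)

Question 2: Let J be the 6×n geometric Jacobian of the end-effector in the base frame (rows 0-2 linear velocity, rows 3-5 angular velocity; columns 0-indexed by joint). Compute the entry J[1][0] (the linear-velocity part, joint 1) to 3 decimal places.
10.032

axis z_0 = ẑ; lever o_n−o_0 = (10.0320,8.1308,9.7937)
cross product → J_v[:, 0] = (-8.1308,10.0320,0.0000)
J_ω[:, 0] = z_0
entry J[1][0] = 10.0320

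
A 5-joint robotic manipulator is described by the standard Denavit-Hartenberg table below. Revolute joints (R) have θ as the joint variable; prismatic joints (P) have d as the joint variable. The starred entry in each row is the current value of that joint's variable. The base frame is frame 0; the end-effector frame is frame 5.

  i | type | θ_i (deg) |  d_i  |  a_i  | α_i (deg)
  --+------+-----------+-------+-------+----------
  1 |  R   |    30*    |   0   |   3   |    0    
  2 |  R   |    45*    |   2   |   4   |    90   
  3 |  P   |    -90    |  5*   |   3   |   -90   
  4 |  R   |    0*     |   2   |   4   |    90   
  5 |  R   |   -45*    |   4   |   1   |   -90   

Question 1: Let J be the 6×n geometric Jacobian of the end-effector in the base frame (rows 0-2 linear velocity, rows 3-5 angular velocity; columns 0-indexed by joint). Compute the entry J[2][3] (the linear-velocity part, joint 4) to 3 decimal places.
-4.000

axis z_3 = (0.2588,0.9659,0.0000); lever o_n−o_3 = (4.1983,0.2136,-4.7071)
cross product → J_v[:, 3] = (-4.5467,1.2183,-4.0000)
J_ω[:, 3] = z_3
entry J[2][3] = -4.0000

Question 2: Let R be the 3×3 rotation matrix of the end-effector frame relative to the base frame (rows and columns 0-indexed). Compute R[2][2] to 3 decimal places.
End-effector z-axis (col 2 of R) = (0.1830,0.6830,-0.7071)
R[2][2] = -0.7071

-0.707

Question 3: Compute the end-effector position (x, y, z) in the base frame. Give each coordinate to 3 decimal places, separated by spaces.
12.661 4.283 -5.707

after link 1: o_1 = (2.5981, 1.5000, 0.0000)
after link 2: o_2 = (3.6334, 5.3637, 2.0000)
after link 3: o_3 = (8.4630, 4.0696, -1.0000)
after link 4: o_4 = (8.9806, 6.0015, -5.0000)
after link 5: o_5 = (12.6613, 4.2832, -5.7071)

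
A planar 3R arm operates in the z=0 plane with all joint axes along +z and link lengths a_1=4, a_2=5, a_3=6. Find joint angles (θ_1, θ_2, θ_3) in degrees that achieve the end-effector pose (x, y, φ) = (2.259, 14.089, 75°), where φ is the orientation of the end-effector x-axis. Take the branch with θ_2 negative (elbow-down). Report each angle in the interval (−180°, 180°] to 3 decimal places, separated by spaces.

wrist centre = target − a_3·(cos φ, sin φ) = (0.7061, 8.2934)
cos θ_2 = (69.2798−4²−5²)/(2·4·5) = 0.7070; θ_2 = -45.0091° (elbow-down)
β = atan2(8.2934,0.7061) = 85.1337°; ψ = atan2(-3.5361,7.5350) = -25.1402°
θ_1 = β − ψ = 110.2739°
θ_3 = φ − θ_1 − θ_2 = 9.7351° (wrapped to (-180°,180°])

110.274 -45.009 9.735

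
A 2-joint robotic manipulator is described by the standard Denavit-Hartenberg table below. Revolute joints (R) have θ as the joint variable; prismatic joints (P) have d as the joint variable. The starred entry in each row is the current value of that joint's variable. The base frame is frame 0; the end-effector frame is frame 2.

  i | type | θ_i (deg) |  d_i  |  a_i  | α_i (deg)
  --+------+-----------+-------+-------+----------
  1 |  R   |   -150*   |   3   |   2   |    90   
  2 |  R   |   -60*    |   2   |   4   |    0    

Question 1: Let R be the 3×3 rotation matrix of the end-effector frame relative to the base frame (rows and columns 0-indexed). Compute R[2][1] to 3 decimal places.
End-effector y-axis (col 1 of R) = (-0.7500,-0.4330,0.5000)
R[2][1] = 0.5000

0.500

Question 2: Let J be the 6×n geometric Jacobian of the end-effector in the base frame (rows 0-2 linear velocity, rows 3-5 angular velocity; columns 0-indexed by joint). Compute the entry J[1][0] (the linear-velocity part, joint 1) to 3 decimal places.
axis z_0 = ẑ; lever o_n−o_0 = (-4.4641,-0.2679,-0.4641)
cross product → J_v[:, 0] = (0.2679,-4.4641,0.0000)
J_ω[:, 0] = z_0
entry J[1][0] = -4.4641

-4.464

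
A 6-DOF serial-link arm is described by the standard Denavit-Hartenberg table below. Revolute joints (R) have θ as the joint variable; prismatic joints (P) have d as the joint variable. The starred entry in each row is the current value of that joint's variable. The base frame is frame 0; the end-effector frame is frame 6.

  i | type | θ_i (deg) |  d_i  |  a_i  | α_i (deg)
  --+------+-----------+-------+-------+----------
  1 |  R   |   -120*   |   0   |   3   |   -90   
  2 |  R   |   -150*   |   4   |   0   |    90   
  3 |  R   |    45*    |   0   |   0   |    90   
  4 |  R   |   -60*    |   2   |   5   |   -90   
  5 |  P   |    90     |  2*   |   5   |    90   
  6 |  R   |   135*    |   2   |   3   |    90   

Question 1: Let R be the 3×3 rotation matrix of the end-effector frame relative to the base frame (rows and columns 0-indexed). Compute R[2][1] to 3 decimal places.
End-effector y-axis (col 1 of R) = (0.2428,-0.2866,0.9268)
R[2][1] = 0.9268

0.927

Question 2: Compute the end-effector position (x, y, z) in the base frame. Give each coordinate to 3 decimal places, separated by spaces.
7.726 -5.858 5.654

after link 1: o_1 = (-1.5000, -2.5981, 0.0000)
after link 2: o_2 = (1.9641, -4.5981, 0.0000)
after link 3: o_3 = (1.9641, -4.5981, 0.0000)
after link 4: o_4 = (2.5656, -4.2634, 5.3410)
after link 5: o_5 = (5.9375, -7.9436, 3.3196)
after link 6: o_6 = (7.7262, -5.8578, 5.6541)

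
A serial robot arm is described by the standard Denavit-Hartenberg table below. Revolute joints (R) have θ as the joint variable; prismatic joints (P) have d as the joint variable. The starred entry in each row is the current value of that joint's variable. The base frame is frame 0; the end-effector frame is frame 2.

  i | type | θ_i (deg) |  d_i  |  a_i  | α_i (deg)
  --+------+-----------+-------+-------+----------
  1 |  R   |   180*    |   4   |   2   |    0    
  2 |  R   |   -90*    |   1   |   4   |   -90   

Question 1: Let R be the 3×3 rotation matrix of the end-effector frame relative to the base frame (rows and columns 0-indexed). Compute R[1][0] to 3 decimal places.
1.000

End-effector x-axis (col 0 of R) = (0.0000,1.0000,0.0000)
R[1][0] = 1.0000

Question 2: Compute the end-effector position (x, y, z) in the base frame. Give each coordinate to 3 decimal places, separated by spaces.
after link 1: o_1 = (-2.0000, 0.0000, 4.0000)
after link 2: o_2 = (-2.0000, 4.0000, 5.0000)

-2.000 4.000 5.000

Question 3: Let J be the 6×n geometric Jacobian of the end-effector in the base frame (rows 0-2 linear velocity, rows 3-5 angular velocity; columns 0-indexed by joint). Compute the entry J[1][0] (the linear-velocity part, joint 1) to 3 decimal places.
-2.000

axis z_0 = ẑ; lever o_n−o_0 = (-2.0000,4.0000,5.0000)
cross product → J_v[:, 0] = (-4.0000,-2.0000,0.0000)
J_ω[:, 0] = z_0
entry J[1][0] = -2.0000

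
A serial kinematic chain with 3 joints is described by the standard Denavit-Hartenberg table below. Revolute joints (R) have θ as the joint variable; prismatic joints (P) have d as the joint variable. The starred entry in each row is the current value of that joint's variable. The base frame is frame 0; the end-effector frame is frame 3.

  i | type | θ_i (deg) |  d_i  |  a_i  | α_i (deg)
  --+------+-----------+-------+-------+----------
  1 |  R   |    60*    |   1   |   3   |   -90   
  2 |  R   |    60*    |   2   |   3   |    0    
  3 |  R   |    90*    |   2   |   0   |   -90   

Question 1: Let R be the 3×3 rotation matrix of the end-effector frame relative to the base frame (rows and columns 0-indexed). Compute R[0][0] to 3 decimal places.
-0.433

End-effector x-axis (col 0 of R) = (-0.4330,-0.7500,-0.5000)
R[0][0] = -0.4330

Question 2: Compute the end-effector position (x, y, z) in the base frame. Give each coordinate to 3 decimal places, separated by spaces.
after link 1: o_1 = (1.5000, 2.5981, 1.0000)
after link 2: o_2 = (0.5179, 4.8971, -1.5981)
after link 3: o_3 = (-1.2141, 5.8971, -1.5981)

-1.214 5.897 -1.598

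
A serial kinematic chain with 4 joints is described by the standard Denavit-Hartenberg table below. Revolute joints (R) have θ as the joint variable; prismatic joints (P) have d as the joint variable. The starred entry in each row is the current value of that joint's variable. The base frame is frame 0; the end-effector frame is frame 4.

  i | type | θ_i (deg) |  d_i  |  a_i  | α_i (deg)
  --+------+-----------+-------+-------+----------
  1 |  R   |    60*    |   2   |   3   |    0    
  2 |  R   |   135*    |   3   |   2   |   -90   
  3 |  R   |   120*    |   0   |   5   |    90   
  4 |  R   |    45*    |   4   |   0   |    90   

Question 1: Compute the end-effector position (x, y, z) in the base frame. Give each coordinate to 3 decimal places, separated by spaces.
after link 1: o_1 = (1.5000, 2.5981, 2.0000)
after link 2: o_2 = (-0.4319, 2.0804, 5.0000)
after link 3: o_3 = (1.9830, 2.7275, 0.6699)
after link 4: o_4 = (-1.3631, 1.8309, -1.3301)

-1.363 1.831 -1.330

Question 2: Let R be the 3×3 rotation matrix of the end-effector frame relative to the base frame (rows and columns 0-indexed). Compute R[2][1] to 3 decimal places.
-0.500

End-effector y-axis (col 1 of R) = (-0.8365,-0.2241,-0.5000)
R[2][1] = -0.5000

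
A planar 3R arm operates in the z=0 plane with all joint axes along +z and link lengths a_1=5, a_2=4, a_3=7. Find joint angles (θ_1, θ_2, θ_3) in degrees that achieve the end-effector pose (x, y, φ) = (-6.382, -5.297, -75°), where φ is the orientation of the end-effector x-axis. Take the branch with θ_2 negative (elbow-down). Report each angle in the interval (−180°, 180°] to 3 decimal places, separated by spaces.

wrist centre = target − a_3·(cos φ, sin φ) = (-8.1937, 1.4645)
cos θ_2 = (69.2820−5²−4²)/(2·5·4) = 0.7070; θ_2 = -45.0047° (elbow-down)
β = atan2(1.4645,-8.1937) = 169.8664°; ψ = atan2(-2.8287,7.8282) = -19.8669°
θ_1 = β − ψ = 189.7333°
θ_3 = φ − θ_1 − θ_2 = 140.2713° (wrapped to (-180°,180°])

-170.267 -45.005 140.271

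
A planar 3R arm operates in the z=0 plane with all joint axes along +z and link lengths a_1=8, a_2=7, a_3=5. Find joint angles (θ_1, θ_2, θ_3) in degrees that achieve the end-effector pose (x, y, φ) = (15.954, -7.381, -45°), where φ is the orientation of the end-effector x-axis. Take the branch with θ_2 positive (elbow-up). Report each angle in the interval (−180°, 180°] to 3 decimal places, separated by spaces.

wrist centre = target − a_3·(cos φ, sin φ) = (12.4185, -3.8455)
cos θ_2 = (169.0059−8²−7²)/(2·8·7) = 0.5001; θ_2 = 59.9965° (elbow-up)
β = atan2(-3.8455,12.4185) = -17.2055°; ψ = atan2(6.0620,11.5004) = 27.7942°
θ_1 = β − ψ = -44.9997°
θ_3 = φ − θ_1 − θ_2 = -59.9968° (wrapped to (-180°,180°])

-45.000 59.997 -59.997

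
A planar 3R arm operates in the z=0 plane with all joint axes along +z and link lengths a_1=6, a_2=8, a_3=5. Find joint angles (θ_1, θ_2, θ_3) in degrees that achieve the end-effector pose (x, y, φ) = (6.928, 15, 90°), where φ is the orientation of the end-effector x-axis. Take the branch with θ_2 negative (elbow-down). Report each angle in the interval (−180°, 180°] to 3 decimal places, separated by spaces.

90.002 -60.002 60.000

wrist centre = target − a_3·(cos φ, sin φ) = (6.9280, 10.0000)
cos θ_2 = (147.9972−6²−8²)/(2·6·8) = 0.5000; θ_2 = -60.0019° (elbow-down)
β = atan2(10.0000,6.9280) = 55.2858°; ψ = atan2(-6.9283,9.9998) = -34.7162°
θ_1 = β − ψ = 90.0019°
θ_3 = φ − θ_1 − θ_2 = 60.0000° (wrapped to (-180°,180°])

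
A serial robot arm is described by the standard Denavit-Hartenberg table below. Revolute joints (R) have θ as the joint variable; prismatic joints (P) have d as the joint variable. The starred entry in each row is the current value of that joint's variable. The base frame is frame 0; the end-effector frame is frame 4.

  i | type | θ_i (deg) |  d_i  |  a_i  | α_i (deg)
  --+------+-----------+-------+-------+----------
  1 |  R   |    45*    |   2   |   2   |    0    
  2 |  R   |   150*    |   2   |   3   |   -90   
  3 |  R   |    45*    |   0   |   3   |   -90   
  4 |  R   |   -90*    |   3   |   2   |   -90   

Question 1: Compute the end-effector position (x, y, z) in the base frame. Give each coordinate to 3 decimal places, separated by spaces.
after link 1: o_1 = (1.4142, 1.4142, 2.0000)
after link 2: o_2 = (-1.4836, 0.6378, 4.0000)
after link 3: o_3 = (-3.5326, 0.0887, 1.8787)
after link 4: o_4 = (-0.9659, -1.2941, -0.2426)

-0.966 -1.294 -0.243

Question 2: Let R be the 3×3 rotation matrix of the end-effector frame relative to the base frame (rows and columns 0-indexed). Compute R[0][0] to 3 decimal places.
End-effector x-axis (col 0 of R) = (0.2588,-0.9659,0.0000)
R[0][0] = 0.2588

0.259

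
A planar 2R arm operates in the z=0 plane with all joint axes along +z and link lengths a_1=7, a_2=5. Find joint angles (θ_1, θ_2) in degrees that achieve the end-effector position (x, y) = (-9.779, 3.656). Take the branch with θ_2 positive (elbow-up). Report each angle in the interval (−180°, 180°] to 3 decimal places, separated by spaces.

cos θ_2 = (108.9952−7²−5²)/(2·7·5) = 0.4999; θ_2 = 60.0046° (elbow-up)
β = atan2(3.6560,-9.7790) = 159.5011°; ψ = atan2(4.3303,9.4997) = 24.5054°
θ_1 = β − ψ = 134.9957°

134.996 60.005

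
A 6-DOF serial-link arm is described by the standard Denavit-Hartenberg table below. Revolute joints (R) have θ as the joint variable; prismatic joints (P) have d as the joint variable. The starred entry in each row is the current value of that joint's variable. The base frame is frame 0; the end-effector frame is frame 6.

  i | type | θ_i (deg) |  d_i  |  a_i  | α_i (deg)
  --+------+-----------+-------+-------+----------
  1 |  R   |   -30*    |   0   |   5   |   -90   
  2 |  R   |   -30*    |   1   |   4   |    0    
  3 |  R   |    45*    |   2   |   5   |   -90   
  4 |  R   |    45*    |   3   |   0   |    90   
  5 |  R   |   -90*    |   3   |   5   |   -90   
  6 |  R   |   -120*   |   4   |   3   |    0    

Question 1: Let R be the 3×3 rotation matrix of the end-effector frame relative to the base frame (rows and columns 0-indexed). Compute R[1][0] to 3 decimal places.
End-effector x-axis (col 0 of R) = (0.7064,0.2993,-0.6415)
R[1][0] = 0.2993

0.299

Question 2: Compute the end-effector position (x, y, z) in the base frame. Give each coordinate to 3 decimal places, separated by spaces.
after link 1: o_1 = (4.3301, -2.5000, 0.0000)
after link 2: o_2 = (7.8301, -3.3660, 2.0000)
after link 3: o_3 = (13.0127, -4.0488, 0.7059)
after link 4: o_4 = (12.3403, -3.6606, -2.1919)
after link 5: o_5 = (16.2962, -3.4950, 2.0887)
after link 6: o_6 = (19.3671, -6.4127, -0.5677)

19.367 -6.413 -0.568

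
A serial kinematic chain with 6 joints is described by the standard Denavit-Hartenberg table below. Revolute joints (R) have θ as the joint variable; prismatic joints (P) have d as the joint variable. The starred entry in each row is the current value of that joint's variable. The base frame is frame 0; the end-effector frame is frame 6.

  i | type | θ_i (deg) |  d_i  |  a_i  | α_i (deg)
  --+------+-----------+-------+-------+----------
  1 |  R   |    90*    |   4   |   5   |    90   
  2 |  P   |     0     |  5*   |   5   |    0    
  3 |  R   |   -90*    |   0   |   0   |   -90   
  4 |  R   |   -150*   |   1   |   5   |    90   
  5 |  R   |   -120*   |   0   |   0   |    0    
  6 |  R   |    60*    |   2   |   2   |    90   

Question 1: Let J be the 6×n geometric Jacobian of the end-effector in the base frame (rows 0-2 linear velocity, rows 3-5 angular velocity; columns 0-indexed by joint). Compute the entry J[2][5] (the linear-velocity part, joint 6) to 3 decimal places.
axis z_5 = (-0.8660,0.0000,0.5000); lever o_n−o_5 = (-1.2321,-1.7321,1.8660)
cross product → J_v[:, 5] = (0.8660,1.0000,1.5000)
J_ω[:, 5] = z_5
entry J[2][5] = 1.5000

1.500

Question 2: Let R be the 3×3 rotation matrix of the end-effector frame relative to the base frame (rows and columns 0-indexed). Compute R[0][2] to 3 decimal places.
-0.433

End-effector z-axis (col 2 of R) = (-0.4330,-0.5000,-0.7500)
R[0][2] = -0.4330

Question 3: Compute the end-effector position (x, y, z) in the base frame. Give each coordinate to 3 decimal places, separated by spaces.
after link 1: o_1 = (0.0000, 5.0000, 4.0000)
after link 2: o_2 = (5.0000, 10.0000, 4.0000)
after link 3: o_3 = (5.0000, 10.0000, 4.0000)
after link 4: o_4 = (7.5000, 11.0000, 8.3301)
after link 5: o_5 = (7.5000, 11.0000, 8.3301)
after link 6: o_6 = (6.2679, 9.2679, 10.1962)

6.268 9.268 10.196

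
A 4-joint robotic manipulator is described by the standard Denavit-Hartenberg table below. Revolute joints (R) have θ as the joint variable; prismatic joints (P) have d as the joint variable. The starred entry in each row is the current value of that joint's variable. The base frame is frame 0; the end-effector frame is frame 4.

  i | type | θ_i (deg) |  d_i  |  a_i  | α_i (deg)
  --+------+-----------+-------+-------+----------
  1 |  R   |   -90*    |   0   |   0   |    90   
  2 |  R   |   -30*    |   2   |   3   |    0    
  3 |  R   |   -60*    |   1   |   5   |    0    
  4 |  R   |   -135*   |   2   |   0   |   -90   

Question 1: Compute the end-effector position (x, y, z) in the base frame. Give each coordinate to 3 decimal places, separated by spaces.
-5.000 -2.598 -6.500

after link 1: o_1 = (0.0000, 0.0000, 0.0000)
after link 2: o_2 = (-2.0000, -2.5981, -1.5000)
after link 3: o_3 = (-3.0000, -2.5981, -6.5000)
after link 4: o_4 = (-5.0000, -2.5981, -6.5000)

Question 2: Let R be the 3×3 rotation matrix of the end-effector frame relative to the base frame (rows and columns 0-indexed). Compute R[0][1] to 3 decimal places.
1.000

End-effector y-axis (col 1 of R) = (1.0000,0.0000,-0.0000)
R[0][1] = 1.0000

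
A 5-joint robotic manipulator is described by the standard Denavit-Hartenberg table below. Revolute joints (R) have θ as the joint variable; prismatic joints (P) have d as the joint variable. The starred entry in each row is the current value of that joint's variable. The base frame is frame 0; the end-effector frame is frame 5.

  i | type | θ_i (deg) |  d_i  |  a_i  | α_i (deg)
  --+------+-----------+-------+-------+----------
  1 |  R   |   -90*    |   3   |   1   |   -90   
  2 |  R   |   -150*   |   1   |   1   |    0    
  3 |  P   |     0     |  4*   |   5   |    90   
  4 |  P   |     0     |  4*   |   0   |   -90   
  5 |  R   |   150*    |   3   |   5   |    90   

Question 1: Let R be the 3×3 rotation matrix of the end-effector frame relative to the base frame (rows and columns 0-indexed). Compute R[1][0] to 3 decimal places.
End-effector x-axis (col 0 of R) = (0.0000,-1.0000,0.0000)
R[1][0] = -1.0000

-1.000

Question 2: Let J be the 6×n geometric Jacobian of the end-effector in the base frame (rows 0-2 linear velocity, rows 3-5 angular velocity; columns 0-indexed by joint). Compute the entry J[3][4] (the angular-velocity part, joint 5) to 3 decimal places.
axis z_4 = (1.0000,0.0000,0.0000); lever o_n−o_4 = (3.0000,-5.0000,0.0000)
cross product → J_v[:, 4] = (0.0000,0.0000,-5.0000)
J_ω[:, 4] = z_4
entry J[3][4] = 1.0000

1.000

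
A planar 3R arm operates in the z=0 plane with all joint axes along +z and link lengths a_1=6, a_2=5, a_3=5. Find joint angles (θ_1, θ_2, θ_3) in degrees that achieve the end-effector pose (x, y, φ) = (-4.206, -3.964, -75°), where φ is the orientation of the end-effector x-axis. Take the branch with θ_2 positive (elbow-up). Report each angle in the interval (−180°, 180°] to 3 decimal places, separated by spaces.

wrist centre = target − a_3·(cos φ, sin φ) = (-5.5001, 0.8656)
cos θ_2 = (31.0004−6²−5²)/(2·6·5) = -0.5000; θ_2 = 119.9996° (elbow-up)
β = atan2(0.8656,-5.5001) = 171.0559°; ψ = atan2(4.3301,3.5000) = 51.0516°
θ_1 = β − ψ = 120.0043°
θ_3 = φ − θ_1 − θ_2 = 44.9961° (wrapped to (-180°,180°])

120.004 120.000 44.996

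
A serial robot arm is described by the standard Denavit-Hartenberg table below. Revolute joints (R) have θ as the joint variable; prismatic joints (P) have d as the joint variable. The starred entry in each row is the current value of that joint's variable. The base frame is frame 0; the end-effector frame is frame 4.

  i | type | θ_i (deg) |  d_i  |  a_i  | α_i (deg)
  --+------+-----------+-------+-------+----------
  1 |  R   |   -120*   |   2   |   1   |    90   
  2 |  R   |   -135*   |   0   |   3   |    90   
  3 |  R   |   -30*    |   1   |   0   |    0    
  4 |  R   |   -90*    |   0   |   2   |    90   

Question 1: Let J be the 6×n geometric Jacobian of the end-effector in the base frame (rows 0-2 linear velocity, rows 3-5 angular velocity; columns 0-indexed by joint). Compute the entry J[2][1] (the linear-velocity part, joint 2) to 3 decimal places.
axis z_1 = (-0.8660,0.5000,0.0000); lever o_n−o_1 = (2.5607,0.9711,-0.7071)
cross product → J_v[:, 1] = (-0.3536,-0.6124,-2.1213)
J_ω[:, 1] = z_1
entry J[2][1] = -2.1213

-2.121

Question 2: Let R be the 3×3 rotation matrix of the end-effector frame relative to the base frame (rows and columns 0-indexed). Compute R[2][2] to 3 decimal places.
End-effector z-axis (col 2 of R) = (-0.7392,-0.2803,0.6124)
R[2][2] = 0.6124

0.612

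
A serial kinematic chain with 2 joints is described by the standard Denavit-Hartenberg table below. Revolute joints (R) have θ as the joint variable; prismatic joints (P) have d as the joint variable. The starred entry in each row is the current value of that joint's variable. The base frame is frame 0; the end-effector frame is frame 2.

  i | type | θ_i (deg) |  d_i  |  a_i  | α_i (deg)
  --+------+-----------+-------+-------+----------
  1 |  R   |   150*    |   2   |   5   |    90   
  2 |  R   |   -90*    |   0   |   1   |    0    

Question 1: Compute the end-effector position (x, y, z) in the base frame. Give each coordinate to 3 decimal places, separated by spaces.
after link 1: o_1 = (-4.3301, 2.5000, 2.0000)
after link 2: o_2 = (-4.3301, 2.5000, 1.0000)

-4.330 2.500 1.000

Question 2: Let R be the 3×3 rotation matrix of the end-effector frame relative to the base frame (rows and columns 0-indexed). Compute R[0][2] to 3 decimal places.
0.500

End-effector z-axis (col 2 of R) = (0.5000,0.8660,0.0000)
R[0][2] = 0.5000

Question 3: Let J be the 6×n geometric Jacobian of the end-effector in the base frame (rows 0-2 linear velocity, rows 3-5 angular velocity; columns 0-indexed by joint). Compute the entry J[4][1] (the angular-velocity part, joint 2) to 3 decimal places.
0.866

axis z_1 = (0.5000,0.8660,0.0000); lever o_n−o_1 = (0.0000,0.0000,-1.0000)
cross product → J_v[:, 1] = (-0.8660,0.5000,0.0000)
J_ω[:, 1] = z_1
entry J[4][1] = 0.8660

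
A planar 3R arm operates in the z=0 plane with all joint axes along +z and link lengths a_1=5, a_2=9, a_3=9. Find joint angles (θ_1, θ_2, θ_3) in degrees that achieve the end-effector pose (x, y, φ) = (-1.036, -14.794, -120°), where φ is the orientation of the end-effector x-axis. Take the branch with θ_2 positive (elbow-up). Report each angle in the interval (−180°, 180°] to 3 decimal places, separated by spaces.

-150.003 120.003 -90.000

wrist centre = target − a_3·(cos φ, sin φ) = (3.4640, -6.9998)
cos θ_2 = (60.9961−5²−9²)/(2·5·9) = -0.5000; θ_2 = 120.0029° (elbow-up)
β = atan2(-6.9998,3.4640) = -63.6704°; ψ = atan2(7.7940,0.4996) = 86.3323°
θ_1 = β − ψ = -150.0027°
θ_3 = φ − θ_1 − θ_2 = -90.0002° (wrapped to (-180°,180°])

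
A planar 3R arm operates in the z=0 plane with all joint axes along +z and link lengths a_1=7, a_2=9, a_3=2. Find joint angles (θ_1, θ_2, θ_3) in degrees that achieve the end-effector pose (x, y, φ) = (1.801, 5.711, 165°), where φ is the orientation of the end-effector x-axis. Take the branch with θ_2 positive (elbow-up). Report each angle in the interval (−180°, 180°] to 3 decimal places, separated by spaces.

wrist centre = target − a_3·(cos φ, sin φ) = (3.7329, 5.1934)
cos θ_2 = (40.9052−7²−9²)/(2·7·9) = -0.7071; θ_2 = 134.9996° (elbow-up)
β = atan2(5.1934,3.7329) = 54.2924°; ψ = atan2(6.3640,0.6361) = 84.2922°
θ_1 = β − ψ = -29.9998°
θ_3 = φ − θ_1 − θ_2 = 60.0002° (wrapped to (-180°,180°])

-30.000 135.000 60.000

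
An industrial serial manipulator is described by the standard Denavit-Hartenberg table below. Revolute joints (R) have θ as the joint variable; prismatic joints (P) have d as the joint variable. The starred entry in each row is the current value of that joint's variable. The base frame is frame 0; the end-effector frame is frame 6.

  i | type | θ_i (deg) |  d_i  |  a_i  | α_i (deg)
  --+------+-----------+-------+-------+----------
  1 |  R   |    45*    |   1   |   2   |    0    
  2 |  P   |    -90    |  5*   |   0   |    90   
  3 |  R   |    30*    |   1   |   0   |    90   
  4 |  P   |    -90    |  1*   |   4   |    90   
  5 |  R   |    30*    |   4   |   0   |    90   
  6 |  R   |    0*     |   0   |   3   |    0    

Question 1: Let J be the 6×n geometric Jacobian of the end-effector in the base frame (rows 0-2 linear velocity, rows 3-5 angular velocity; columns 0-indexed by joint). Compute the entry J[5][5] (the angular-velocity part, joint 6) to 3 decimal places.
axis z_5 = (0.0474,0.6597,0.7500); lever o_n−o_5 = (2.3674,1.3068,-1.2990)
cross product → J_v[:, 5] = (-1.8371,1.8371,-1.5000)
J_ω[:, 5] = z_5
entry J[5][5] = 0.7500

0.750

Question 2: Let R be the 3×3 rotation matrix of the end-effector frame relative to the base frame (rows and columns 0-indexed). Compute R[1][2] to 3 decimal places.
0.660

End-effector z-axis (col 2 of R) = (0.0474,0.6597,0.7500)
R[1][2] = 0.6597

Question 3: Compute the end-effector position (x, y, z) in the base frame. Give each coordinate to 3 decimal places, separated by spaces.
3.807 6.938 1.835

after link 1: o_1 = (1.4142, 1.4142, 1.0000)
after link 2: o_2 = (1.4142, 1.4142, 6.0000)
after link 3: o_3 = (0.7071, 0.7071, 6.0000)
after link 4: o_4 = (3.8891, 3.1820, 5.1340)
after link 5: o_5 = (1.4396, 5.6315, 3.1340)
after link 6: o_6 = (3.8070, 6.9383, 1.8349)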